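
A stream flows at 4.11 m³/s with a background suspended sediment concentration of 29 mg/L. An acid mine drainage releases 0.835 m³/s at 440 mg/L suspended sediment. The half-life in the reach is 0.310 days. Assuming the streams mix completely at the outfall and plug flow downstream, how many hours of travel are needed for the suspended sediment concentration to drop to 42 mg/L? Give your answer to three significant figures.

9.14 h

After mixing, C = (4.110·29.00 + 0.8350·440.0) / 4.945 = 486.6/4.945 = 98.40 mg/L.
Half-life 0.310 d → k = ln 2 / 0.310 = 2.236 d⁻¹.
98.40·exp(−k·t) = 42 → t = ln(98.40/42)/k = 32900 s = 9.138 h.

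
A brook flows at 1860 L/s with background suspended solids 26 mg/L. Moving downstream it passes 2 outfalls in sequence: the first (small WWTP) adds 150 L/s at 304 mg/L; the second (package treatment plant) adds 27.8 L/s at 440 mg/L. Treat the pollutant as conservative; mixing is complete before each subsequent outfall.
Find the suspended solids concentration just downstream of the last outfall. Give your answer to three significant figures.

After outfall 1: Q = 1860 + 150.0 = 2010 L/s; C = (1860·26.00 + 150.0·304.0)/2010 = 46.75 mg/L.
After outfall 2: Q = 2010 + 27.80 = 2038 L/s; C = (2010·46.75 + 27.80·440.0)/2038 = 52.11 mg/L.

52.1 mg/L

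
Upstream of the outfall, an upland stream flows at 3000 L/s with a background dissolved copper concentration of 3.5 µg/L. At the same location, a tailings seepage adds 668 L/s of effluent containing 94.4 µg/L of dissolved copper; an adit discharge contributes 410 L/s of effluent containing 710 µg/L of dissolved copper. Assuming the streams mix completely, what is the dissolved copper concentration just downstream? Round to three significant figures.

89.4 µg/L

Flow-weighted average: C = (3000·3.500 + 668.0·94.40 + 410.0·710.0) / 4078 = 364700/4078 = 89.42 µg/L.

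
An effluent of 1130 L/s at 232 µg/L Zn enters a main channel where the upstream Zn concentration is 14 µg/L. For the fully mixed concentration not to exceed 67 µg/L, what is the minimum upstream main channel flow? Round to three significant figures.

Set C_mix = 67: (Q·14.00 + 1130·232.0) / (Q + 1130) = 67
→ Q = 1130·(232.0 − 67)/(67 − 14.00) = 3518 L/s.

3520 L/s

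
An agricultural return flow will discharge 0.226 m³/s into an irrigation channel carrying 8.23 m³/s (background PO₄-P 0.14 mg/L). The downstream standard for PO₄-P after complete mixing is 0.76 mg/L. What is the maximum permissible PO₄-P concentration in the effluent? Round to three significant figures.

At the limit, (Qr·Cr + Qe·Cₑ)/(Qr + Qe) = 0.76:
Cₑ = (8.456·0.76 − 8.230·0.1400) / 0.2260 = 23.34 mg/L.

23.3 mg/L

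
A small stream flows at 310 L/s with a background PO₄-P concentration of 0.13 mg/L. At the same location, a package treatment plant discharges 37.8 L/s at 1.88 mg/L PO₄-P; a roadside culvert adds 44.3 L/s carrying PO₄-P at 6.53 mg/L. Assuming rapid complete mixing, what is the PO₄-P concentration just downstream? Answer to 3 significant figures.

1.02 mg/L

Flow-weighted average: C = (310.0·0.1300 + 37.80·1.880 + 44.30·6.530) / 392.1 = 400.6/392.1 = 1.022 mg/L.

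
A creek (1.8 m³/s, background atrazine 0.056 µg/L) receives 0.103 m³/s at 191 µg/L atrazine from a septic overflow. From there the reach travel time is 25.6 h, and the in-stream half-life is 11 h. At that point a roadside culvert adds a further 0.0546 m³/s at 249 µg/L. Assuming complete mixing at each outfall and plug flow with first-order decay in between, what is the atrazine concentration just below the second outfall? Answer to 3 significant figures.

8.96 µg/L

Conservation of mass: C = (1.800·0.05600 + 0.1030·191.0) / 1.903 = 19.77/1.903 = 10.39 µg/L; combined flow 1.903 m³/s.
Half-life 11 h → k = ln 2 / 11 = 0.06301 h⁻¹ = 1.512 d⁻¹.
Decay over the reach: 10.39·exp(−kt) = 10.39·0.1993 = 2.070 µg/L.
Second outfall: C = (1.903·2.070 + 0.05460·249.0)/1.958 = 8.958 µg/L.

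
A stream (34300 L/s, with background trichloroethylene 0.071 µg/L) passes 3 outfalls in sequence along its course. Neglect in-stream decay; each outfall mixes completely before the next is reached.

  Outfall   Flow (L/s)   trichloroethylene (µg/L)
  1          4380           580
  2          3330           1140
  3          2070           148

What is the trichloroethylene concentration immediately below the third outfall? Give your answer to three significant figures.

151 µg/L

Outfall 1: combined Q = 38680 L/s; C = (34300·0.07100 + 4380·580.0)/38680 = 65.74 µg/L.
Outfall 2: combined Q = 42010 L/s; C = (38680·65.74 + 3330·1140)/42010 = 150.9 µg/L.
Outfall 3: combined Q = 44080 L/s; C = (42010·150.9 + 2070·148.0)/44080 = 150.8 µg/L.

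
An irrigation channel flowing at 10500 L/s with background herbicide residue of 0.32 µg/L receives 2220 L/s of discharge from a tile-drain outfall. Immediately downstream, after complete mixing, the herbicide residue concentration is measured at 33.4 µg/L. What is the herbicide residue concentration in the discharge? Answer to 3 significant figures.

Mass balance: 10500·0.3200 + 2220·Cₑ = 12720·33.40
→ Cₑ = (12720·33.40 − 10500·0.3200) / 2220 = 189.9 µg/L.

190 µg/L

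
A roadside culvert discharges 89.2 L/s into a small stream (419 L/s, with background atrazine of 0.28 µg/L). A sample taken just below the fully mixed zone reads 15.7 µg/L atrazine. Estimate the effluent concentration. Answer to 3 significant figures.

Mass balance: 419.0·0.2800 + 89.20·Cₑ = 508.2·15.70
→ Cₑ = (508.2·15.70 − 419.0·0.2800) / 89.20 = 88.13 µg/L.

88.1 µg/L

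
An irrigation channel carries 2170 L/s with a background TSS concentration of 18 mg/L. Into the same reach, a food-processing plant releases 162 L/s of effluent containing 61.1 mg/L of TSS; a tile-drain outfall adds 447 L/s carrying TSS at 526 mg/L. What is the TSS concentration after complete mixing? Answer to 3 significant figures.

102 mg/L

After mixing, C = (2170·18.00 + 162.0·61.10 + 447.0·526.0) / 2779 = 284100/2779 = 102.2 mg/L.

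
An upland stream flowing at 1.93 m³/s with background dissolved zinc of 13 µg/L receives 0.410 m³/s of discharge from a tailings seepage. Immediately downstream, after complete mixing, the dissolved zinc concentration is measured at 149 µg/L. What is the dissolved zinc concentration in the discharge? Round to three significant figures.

789 µg/L

Mass balance: 1.930·13.00 + 0.4100·Cₑ = 2.340·149.0
→ Cₑ = (2.340·149.0 − 1.930·13.00) / 0.4100 = 789.2 µg/L.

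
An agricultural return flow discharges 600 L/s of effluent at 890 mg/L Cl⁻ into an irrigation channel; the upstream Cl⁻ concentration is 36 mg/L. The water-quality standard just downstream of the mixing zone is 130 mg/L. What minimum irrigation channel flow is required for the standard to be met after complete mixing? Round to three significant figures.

Set C_mix = 130: (Q·36.00 + 600.0·890.0) / (Q + 600.0) = 130
→ Q = 600.0·(890.0 − 130)/(130 − 36.00) = 4851 L/s.

4850 L/s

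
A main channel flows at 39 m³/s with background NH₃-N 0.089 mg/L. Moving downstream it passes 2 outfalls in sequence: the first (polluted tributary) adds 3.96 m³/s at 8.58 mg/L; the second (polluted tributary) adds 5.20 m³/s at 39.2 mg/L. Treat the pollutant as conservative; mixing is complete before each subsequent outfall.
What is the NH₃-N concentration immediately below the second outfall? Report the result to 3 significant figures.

5.01 mg/L

After outfall 1: Q = 39.00 + 3.960 = 42.96 m³/s; C = (39.00·0.08900 + 3.960·8.580)/42.96 = 0.8717 mg/L.
After outfall 2: Q = 42.96 + 5.200 = 48.16 m³/s; C = (42.96·0.8717 + 5.200·39.20)/48.16 = 5.010 mg/L.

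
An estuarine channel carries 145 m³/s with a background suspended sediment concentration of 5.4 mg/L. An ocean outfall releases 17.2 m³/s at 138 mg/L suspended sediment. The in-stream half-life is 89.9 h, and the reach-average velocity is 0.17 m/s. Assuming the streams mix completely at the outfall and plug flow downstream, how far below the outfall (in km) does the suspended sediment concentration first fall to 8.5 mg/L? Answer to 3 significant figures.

After mixing, C = (145.0·5.400 + 17.20·138.0) / 162.2 = 3157/162.2 = 19.46 mg/L.
Half-life 89.9 h → k = ln 2 / 89.9 = 0.007710 h⁻¹ = 0.1850 d⁻¹.
Set 19.46·exp(−k·t) = 8.5 → t = ln(19.46/8.5)/k = 386800 s = 107.4 h.
Distance = v·t = 0.17·386800 = 65750 m = 65.75 km.

65.8 km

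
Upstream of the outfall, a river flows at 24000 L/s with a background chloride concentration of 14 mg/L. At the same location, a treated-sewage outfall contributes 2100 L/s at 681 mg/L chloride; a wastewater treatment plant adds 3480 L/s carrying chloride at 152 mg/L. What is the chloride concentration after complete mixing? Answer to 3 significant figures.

Mixed concentration C = ΣQC/ΣQ = (24000·14.00 + 2100·681.0 + 3480·152.0) / 29580 = 2295000/29580 = 77.59 mg/L.

77.6 mg/L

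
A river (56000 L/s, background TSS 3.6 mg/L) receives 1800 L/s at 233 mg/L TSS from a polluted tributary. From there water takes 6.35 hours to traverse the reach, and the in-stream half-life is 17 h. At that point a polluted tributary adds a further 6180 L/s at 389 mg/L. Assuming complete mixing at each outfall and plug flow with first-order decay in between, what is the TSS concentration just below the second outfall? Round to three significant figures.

45.1 mg/L

Mixed concentration C = ΣQC/ΣQ = (56000·3.600 + 1800·233.0) / 57800 = 621000/57800 = 10.74 mg/L; combined flow 57800 L/s.
Half-life 17 h → k = ln 2 / 17 = 0.04077 h⁻¹ = 0.9786 d⁻¹.
Applying C = C₀e^(−kt): 10.74 × 0.7719 = 8.293 mg/L.
At the second outfall, C = (57800·8.293 + 6180·389.0) / (57800 + 6180) = 45.07 mg/L.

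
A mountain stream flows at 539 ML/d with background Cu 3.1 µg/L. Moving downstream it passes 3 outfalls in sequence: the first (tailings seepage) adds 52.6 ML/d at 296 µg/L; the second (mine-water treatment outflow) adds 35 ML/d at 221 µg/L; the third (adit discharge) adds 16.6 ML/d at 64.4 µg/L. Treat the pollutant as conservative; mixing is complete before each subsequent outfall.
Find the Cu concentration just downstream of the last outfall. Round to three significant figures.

Outfall 1: combined Q = 591.6 ML/d; C = (539.0·3.100 + 52.60·296.0)/591.6 = 29.14 µg/L.
Outfall 2: combined Q = 626.6 ML/d; C = (591.6·29.14 + 35.00·221.0)/626.6 = 39.86 µg/L.
Outfall 3: combined Q = 643.2 ML/d; C = (626.6·39.86 + 16.60·64.40)/643.2 = 40.49 µg/L.

40.5 µg/L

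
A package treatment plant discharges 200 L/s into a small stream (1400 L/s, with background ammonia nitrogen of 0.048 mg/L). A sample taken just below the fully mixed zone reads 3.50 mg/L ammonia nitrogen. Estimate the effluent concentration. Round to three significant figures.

27.7 mg/L

Mass balance: 1400·0.04800 + 200.0·Cₑ = 1600·3.500
→ Cₑ = (1600·3.500 − 1400·0.04800) / 200.0 = 27.66 mg/L.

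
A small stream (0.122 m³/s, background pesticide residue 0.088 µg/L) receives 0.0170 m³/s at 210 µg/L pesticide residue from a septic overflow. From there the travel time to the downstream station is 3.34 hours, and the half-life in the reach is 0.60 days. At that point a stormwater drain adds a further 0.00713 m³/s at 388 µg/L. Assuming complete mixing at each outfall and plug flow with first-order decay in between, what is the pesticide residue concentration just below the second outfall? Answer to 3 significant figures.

39.8 µg/L

Mass balance: C = (0.1220·0.08800 + 0.01700·210.0) / 0.1390 = 3.581/0.1390 = 25.76 µg/L; combined flow 0.1390 m³/s.
Half-life 0.60 d → k = ln 2 / 0.60 = 1.155 d⁻¹.
First-order decay: C = 25.76·exp(−k·t) = 25.76·0.8515 = 21.93 µg/L.
At the second outfall, C = (0.1390·21.93 + 0.007130·388.0) / (0.1390 + 0.007130) = 39.80 µg/L.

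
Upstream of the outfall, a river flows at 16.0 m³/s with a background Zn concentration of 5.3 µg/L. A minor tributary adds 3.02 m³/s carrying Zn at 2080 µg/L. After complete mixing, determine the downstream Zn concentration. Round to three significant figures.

After mixing, C = (16.00·5.300 + 3.020·2080) / 19.02 = 6366/19.02 = 334.7 µg/L.

335 µg/L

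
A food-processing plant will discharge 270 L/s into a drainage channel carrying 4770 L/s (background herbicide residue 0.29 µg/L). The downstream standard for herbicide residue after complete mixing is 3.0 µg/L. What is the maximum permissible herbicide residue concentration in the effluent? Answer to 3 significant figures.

50.9 µg/L

At the limit, (Qr·Cr + Qe·Cₑ)/(Qr + Qe) = 3.0:
Cₑ = (5040·3.0 − 4770·0.2900) / 270.0 = 50.88 µg/L.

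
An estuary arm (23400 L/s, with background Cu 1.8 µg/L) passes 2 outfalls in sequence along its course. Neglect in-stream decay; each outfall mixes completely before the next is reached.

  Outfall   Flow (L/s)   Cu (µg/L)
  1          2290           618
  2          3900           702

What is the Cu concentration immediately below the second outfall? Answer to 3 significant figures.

After outfall 1: Q = 23400 + 2290 = 25690 L/s; C = (23400·1.800 + 2290·618.0)/25690 = 56.73 µg/L.
After outfall 2: Q = 25690 + 3900 = 29590 L/s; C = (25690·56.73 + 3900·702.0)/29590 = 141.8 µg/L.

142 µg/L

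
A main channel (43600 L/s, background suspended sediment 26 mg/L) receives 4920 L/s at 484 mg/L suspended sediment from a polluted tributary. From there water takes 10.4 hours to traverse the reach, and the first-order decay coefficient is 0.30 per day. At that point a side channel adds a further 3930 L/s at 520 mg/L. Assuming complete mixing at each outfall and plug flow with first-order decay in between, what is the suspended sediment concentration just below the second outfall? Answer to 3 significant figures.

97.8 mg/L

Flow-weighted average: C = (43600·26.00 + 4920·484.0) / 48520 = 3515000/48520 = 72.44 mg/L; combined flow 48520 L/s.
Decay over the reach: 72.44·exp(−kt) = 72.44·0.8781 = 63.61 mg/L.
At the second outfall, C = (48520·63.61 + 3930·520.0) / (48520 + 3930) = 97.81 mg/L.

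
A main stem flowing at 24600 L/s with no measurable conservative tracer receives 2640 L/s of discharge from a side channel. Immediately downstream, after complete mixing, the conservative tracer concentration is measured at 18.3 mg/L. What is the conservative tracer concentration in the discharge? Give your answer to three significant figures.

Mass balance: 24600·0 + 2640·Cₑ = 27240·18.30
→ Cₑ = (27240·18.30 − 24600·0) / 2640 = 188.8 mg/L.

189 mg/L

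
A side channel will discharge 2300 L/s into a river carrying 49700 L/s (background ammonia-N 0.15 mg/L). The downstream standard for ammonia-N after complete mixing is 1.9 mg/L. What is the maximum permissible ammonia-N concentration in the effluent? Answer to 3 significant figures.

At the limit, (Qr·Cr + Qe·Cₑ)/(Qr + Qe) = 1.9:
Cₑ = (52000·1.9 − 49700·0.1500) / 2300 = 39.72 mg/L.

39.7 mg/L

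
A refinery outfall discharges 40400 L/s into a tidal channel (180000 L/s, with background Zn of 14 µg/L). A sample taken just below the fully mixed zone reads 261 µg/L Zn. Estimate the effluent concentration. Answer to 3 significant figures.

1360 µg/L

Mass balance: 180000·14.00 + 40400·Cₑ = 220400·261.0
→ Cₑ = (220400·261.0 − 180000·14.00) / 40400 = 1361 µg/L.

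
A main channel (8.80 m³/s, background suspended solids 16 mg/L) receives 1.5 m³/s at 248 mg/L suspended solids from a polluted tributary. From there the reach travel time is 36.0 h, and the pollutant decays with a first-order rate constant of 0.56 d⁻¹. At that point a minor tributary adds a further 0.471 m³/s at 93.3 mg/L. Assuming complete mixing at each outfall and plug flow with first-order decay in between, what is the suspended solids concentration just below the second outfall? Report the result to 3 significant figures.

24.6 mg/L

Mixed concentration C = ΣQC/ΣQ = (8.800·16.00 + 1.500·248.0) / 10.30 = 512.8/10.30 = 49.79 mg/L; combined flow 10.30 m³/s.
After decay, C = 49.79 × e^(−kt) = 49.79 × 0.4317 = 21.49 mg/L.
At the second outfall, C = (10.30·21.49 + 0.4710·93.30) / (10.30 + 0.4710) = 24.63 mg/L.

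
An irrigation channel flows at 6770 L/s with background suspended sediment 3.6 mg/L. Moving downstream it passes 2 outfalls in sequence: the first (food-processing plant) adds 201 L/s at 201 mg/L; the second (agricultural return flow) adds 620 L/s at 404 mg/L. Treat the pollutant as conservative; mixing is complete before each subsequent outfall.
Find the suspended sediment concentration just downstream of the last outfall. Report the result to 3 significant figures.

41.5 mg/L

After outfall 1: Q = 6770 + 201.0 = 6971 L/s; C = (6770·3.600 + 201.0·201.0)/6971 = 9.292 mg/L.
After outfall 2: Q = 6971 + 620.0 = 7591 L/s; C = (6971·9.292 + 620.0·404.0)/7591 = 41.53 mg/L.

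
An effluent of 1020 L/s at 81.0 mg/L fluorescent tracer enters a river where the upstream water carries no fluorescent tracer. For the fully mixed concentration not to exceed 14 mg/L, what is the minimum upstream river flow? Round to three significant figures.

Set C_mix = 14: (Q·0 + 1020·81.00) / (Q + 1020) = 14
→ Q = 1020·(81.00 − 14)/(14 − 0) = 4881 L/s.

4880 L/s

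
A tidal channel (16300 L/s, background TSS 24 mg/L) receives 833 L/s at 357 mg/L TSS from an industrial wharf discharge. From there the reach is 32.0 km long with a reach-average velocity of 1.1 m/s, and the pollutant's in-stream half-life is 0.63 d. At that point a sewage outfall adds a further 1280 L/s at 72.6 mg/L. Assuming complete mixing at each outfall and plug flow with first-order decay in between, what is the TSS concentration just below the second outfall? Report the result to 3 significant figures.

After mixing, C = (16300·24.00 + 833.0·357.0) / 17130 = 688600/17130 = 40.19 mg/L; combined flow 17130 L/s.
Travel time t = 32.0·1000 / 1.1 = 29090 s = 8.081 h.
Half-life 0.63 d → k = ln 2 / 0.63 = 1.100 d⁻¹.
Decay over the reach: 40.19·exp(−kt) = 40.19·0.6904 = 27.75 mg/L.
At the second outfall, C = (17130·27.75 + 1280·72.60) / (17130 + 1280) = 30.87 mg/L.

30.9 mg/L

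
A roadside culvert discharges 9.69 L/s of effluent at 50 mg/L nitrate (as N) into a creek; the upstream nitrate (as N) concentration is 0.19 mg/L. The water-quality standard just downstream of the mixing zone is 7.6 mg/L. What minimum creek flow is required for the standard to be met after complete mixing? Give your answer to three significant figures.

Set C_mix = 7.6: (Q·0.1900 + 9.690·50.00) / (Q + 9.690) = 7.6
→ Q = 9.690·(50.00 − 7.6)/(7.6 − 0.1900) = 55.45 L/s.

55.4 L/s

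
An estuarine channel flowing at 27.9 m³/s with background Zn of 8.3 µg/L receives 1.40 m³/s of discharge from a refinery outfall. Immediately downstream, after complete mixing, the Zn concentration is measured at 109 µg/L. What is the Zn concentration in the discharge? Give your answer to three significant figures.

Mass balance: 27.90·8.300 + 1.400·Cₑ = 29.30·109.0
→ Cₑ = (29.30·109.0 − 27.90·8.300) / 1.400 = 2116 µg/L.

2120 µg/L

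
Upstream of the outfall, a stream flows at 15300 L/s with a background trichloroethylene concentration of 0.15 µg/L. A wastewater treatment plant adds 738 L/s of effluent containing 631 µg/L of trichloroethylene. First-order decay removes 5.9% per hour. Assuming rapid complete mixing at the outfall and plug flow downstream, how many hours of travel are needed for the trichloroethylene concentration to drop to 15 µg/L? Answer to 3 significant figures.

10.9 h

After mixing, C = (15300·0.1500 + 738.0·631.0) / 16040 = 468000/16040 = 29.18 µg/L.
5.9%/h lost → k = −ln(1 − 0.059) = 0.06081 h⁻¹.
29.18·exp(−k·t) = 15 → t = ln(29.18/15)/k = 39390 s = 10.94 h.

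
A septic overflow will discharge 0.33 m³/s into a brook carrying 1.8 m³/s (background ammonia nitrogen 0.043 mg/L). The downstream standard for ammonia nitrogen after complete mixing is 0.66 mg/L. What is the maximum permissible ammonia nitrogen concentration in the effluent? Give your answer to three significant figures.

At the limit, (Qr·Cr + Qe·Cₑ)/(Qr + Qe) = 0.66:
Cₑ = (2.130·0.66 − 1.800·0.04300) / 0.3300 = 4.025 mg/L.

4.03 mg/L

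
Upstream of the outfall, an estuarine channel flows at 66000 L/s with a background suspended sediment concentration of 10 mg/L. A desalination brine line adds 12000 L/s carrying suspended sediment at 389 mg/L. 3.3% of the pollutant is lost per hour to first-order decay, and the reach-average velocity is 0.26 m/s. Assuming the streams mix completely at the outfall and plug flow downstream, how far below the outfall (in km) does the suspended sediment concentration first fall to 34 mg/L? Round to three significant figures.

19.5 km

Mass balance: C = (66000·10.00 + 12000·389.0) / 78000 = 5328000/78000 = 68.31 mg/L.
3.3%/h lost → k = −ln(1 − 0.033) = 0.03356 h⁻¹.
Set 68.31·exp(−k·t) = 34 → t = ln(68.31/34)/k = 74850 s = 20.79 h.
Distance = v·t = 0.26·74850 = 19460 m = 19.46 km.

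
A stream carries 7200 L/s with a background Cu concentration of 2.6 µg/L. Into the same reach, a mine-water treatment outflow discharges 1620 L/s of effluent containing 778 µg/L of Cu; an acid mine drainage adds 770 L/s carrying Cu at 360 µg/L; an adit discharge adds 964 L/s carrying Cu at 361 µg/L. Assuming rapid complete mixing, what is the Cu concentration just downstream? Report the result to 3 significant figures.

Conservation of mass: C = (7200·2.600 + 1620·778.0 + 770.0·360.0 + 964.0·361.0) / 10550 = 1904000/10550 = 180.4 µg/L.

180 µg/L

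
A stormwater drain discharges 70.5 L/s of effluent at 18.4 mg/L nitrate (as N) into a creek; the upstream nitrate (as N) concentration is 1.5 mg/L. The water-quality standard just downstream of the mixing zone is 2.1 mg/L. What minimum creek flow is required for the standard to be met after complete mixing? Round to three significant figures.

1920 L/s

Set C_mix = 2.1: (Q·1.500 + 70.50·18.40) / (Q + 70.50) = 2.1
→ Q = 70.50·(18.40 − 2.1)/(2.1 − 1.500) = 1915 L/s.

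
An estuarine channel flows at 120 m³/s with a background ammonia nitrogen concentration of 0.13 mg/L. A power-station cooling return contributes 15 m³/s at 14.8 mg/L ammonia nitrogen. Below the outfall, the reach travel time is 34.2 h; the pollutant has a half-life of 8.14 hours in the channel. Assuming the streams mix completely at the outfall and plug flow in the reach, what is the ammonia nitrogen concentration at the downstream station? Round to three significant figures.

0.0957 mg/L

Conservation of mass: C = (120.0·0.1300 + 15.00·14.80) / 135.0 = 237.6/135.0 = 1.760 mg/L.
Half-life 8.14 h → k = ln 2 / 8.14 = 0.08515 h⁻¹ = 2.044 d⁻¹.
Applying C = C₀e^(−kt): 1.760 × 0.05435 = 0.09566 mg/L.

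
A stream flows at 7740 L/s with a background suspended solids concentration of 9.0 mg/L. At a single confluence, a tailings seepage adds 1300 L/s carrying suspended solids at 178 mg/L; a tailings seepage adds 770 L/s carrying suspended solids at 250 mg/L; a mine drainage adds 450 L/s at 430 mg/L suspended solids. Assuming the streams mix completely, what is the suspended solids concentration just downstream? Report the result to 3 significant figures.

Mass balance: C = (7740·9.000 + 1300·178.0 + 770.0·250.0 + 450.0·430.0) / 10260 = 687100/10260 = 66.96 mg/L.

67.0 mg/L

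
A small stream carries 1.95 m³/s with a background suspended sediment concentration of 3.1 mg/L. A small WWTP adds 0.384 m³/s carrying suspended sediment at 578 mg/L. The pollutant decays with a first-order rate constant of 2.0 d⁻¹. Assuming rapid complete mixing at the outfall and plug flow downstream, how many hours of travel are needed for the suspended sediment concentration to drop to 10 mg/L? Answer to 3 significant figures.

27.3 h

After mixing, C = (1.950·3.100 + 0.3840·578.0) / 2.334 = 228.0/2.334 = 97.69 mg/L.
97.69·exp(−k·t) = 10 → t = ln(97.69/10)/k = 98460 s = 27.35 h.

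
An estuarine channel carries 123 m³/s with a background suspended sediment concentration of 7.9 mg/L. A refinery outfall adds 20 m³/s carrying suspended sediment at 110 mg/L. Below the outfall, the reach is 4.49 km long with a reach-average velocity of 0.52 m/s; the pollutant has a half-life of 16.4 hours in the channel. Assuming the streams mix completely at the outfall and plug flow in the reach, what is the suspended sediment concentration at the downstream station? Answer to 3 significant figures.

20.0 mg/L

After mixing, C = (123.0·7.900 + 20.00·110.0) / 143.0 = 3172/143.0 = 22.18 mg/L.
Travel time t = 4.49·1000 / 0.52 = 8635 s = 2.399 h.
Half-life 16.4 h → k = ln 2 / 16.4 = 0.04227 h⁻¹ = 1.014 d⁻¹.
Decay over the reach: 22.18·exp(−kt) = 22.18·0.9036 = 20.04 mg/L.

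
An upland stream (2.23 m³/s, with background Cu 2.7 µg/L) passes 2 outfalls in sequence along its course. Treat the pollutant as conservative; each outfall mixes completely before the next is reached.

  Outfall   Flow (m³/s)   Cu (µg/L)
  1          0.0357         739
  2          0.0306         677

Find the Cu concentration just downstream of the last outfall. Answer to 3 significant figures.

23.1 µg/L

After outfall 1: Q = 2.230 + 0.03570 = 2.266 m³/s; C = (2.230·2.700 + 0.03570·739.0)/2.266 = 14.30 µg/L.
After outfall 2: Q = 2.266 + 0.03060 = 2.296 m³/s; C = (2.266·14.30 + 0.03060·677.0)/2.296 = 23.13 µg/L.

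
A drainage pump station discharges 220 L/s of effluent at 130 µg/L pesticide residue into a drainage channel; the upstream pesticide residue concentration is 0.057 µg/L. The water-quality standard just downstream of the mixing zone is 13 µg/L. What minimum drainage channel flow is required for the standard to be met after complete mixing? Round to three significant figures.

Set C_mix = 13: (Q·0.05700 + 220.0·130.0) / (Q + 220.0) = 13
→ Q = 220.0·(130.0 − 13)/(13 − 0.05700) = 1989 L/s.

1990 L/s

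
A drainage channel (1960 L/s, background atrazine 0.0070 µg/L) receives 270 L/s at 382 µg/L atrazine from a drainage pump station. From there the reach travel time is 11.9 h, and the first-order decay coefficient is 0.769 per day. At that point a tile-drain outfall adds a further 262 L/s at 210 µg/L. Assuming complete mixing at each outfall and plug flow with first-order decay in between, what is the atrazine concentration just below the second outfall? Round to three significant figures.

50.3 µg/L

Flow-weighted average: C = (1960·0.007000 + 270.0·382.0) / 2230 = 103200/2230 = 46.26 µg/L; combined flow 2230 L/s.
Applying C = C₀e^(−kt): 46.26 × 0.6830 = 31.59 µg/L.
At the second outfall, C = (2230·31.59 + 262.0·210.0) / (2230 + 262.0) = 50.35 µg/L.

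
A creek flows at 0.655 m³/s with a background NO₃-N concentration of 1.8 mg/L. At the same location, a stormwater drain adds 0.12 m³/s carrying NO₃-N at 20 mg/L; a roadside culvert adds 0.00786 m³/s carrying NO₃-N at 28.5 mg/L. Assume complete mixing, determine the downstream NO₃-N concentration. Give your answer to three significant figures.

4.86 mg/L

Mixed concentration C = ΣQC/ΣQ = (0.6550·1.800 + 0.1200·20.00 + 0.007860·28.50) / 0.7829 = 3.803/0.7829 = 4.858 mg/L.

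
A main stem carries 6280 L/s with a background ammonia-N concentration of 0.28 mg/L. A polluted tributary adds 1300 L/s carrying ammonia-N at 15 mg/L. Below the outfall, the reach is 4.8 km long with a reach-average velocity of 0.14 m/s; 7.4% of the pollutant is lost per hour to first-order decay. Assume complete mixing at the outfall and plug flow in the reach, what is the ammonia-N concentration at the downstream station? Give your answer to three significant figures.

Conservation of mass: C = (6280·0.2800 + 1300·15.00) / 7580 = 21260/7580 = 2.805 mg/L.
Travel time t = 4.8·1000 / 0.14 = 34290 s = 9.524 h.
7.4%/h lost → k = −ln(1 − 0.074) = 0.07688 h⁻¹.
Decay over the reach: 2.805·exp(−kt) = 2.805·0.4808 = 1.349 mg/L.

1.35 mg/L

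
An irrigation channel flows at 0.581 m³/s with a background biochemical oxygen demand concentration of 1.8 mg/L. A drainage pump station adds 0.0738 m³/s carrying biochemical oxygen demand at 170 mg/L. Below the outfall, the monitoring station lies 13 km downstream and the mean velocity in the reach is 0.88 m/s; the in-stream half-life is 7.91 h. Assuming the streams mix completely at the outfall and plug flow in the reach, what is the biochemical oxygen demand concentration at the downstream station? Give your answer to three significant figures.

Mixed concentration C = ΣQC/ΣQ = (0.5810·1.800 + 0.07380·170.0) / 0.6548 = 13.59/0.6548 = 20.76 mg/L.
Travel time t = 13·1000 / 0.88 = 14770 s = 4.104 h.
Half-life 7.91 h → k = ln 2 / 7.91 = 0.08763 h⁻¹ = 2.103 d⁻¹.
Decay over the reach: 20.76·exp(−kt) = 20.76·0.6980 = 14.49 mg/L.

14.5 mg/L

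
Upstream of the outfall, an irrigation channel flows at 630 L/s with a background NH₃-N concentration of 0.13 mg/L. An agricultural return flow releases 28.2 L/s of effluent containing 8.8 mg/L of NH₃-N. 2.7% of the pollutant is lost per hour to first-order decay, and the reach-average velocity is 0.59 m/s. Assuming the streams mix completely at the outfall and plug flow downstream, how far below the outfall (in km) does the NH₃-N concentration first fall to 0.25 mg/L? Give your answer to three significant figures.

Mixed concentration C = ΣQC/ΣQ = (630.0·0.1300 + 28.20·8.800) / 658.2 = 330.1/658.2 = 0.5015 mg/L.
2.7%/h lost → k = −ln(1 − 0.027) = 0.02737 h⁻¹.
Set 0.5015·exp(−k·t) = 0.25 → t = ln(0.5015/0.25)/k = 91550 s = 25.43 h.
Distance = v·t = 0.59·91550 = 54010 m = 54.01 km.

54.0 km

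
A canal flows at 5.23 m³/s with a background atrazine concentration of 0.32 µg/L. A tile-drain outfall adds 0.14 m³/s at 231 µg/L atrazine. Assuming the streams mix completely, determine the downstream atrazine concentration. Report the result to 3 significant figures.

Mixed concentration C = ΣQC/ΣQ = (5.230·0.3200 + 0.1400·231.0) / 5.370 = 34.01/5.370 = 6.334 µg/L.

6.33 µg/L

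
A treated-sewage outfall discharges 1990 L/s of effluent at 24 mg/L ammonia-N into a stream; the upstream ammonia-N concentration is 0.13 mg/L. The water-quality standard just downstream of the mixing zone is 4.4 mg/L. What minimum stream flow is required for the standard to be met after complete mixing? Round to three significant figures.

9130 L/s

Set C_mix = 4.4: (Q·0.1300 + 1990·24.00) / (Q + 1990) = 4.4
→ Q = 1990·(24.00 − 4.4)/(4.4 − 0.1300) = 9134 L/s.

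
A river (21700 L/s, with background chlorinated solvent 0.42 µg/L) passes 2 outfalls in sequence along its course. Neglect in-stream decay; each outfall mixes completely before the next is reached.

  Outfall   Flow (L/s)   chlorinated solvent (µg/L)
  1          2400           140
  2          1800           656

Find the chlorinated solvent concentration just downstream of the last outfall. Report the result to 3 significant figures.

Below outfall 1: Q → 24100 L/s, C = (21700·0.4200 + 2400·140.0)/24100 = 14.32 µg/L.
Below outfall 2: Q → 25900 L/s, C = (24100·14.32 + 1800·656.0)/25900 = 58.92 µg/L.

58.9 µg/L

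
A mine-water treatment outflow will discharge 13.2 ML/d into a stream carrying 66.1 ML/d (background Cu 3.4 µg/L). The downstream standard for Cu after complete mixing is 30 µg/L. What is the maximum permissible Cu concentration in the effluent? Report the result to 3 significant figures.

At the limit, (Qr·Cr + Qe·Cₑ)/(Qr + Qe) = 30:
Cₑ = (79.30·30 − 66.10·3.400) / 13.20 = 163.2 µg/L.

163 µg/L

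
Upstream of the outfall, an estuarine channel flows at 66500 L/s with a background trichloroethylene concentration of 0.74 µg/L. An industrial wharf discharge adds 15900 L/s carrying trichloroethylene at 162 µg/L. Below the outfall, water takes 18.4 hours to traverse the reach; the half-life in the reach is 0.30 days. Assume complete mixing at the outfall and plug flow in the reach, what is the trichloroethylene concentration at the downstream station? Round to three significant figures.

5.42 µg/L

Conservation of mass: C = (66500·0.7400 + 15900·162.0) / 82400 = 2625000/82400 = 31.86 µg/L.
Half-life 0.30 d → k = ln 2 / 0.30 = 2.310 d⁻¹.
After decay, C = 31.86 × e^(−kt) = 31.86 × 0.1701 = 5.419 µg/L.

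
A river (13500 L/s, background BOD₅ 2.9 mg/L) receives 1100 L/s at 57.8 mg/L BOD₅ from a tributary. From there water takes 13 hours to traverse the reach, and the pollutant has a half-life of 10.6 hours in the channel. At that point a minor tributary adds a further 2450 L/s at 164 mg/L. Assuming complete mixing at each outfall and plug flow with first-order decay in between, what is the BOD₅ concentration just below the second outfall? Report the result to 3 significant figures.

26.1 mg/L

After mixing, C = (13500·2.900 + 1100·57.80) / 14600 = 102700/14600 = 7.036 mg/L; combined flow 14600 L/s.
Half-life 10.6 h → k = ln 2 / 10.6 = 0.06539 h⁻¹ = 1.569 d⁻¹.
Applying C = C₀e^(−kt): 7.036 × 0.4274 = 3.007 mg/L.
At the second outfall, C = (14600·3.007 + 2450·164.0) / (14600 + 2450) = 26.14 mg/L.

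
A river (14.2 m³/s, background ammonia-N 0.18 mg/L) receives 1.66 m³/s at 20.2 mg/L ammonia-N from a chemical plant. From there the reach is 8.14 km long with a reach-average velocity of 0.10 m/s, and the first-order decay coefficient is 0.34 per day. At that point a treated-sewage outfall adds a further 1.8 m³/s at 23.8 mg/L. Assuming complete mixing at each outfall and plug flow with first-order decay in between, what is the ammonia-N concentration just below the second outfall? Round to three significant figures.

3.91 mg/L

Mixed concentration C = ΣQC/ΣQ = (14.20·0.1800 + 1.660·20.20) / 15.86 = 36.09/15.86 = 2.275 mg/L; combined flow 15.86 m³/s.
Travel time t = 8.14·1000 / 0.10 = 81400 s = 22.61 h.
Decay over the reach: 2.275·exp(−kt) = 2.275·0.7259 = 1.652 mg/L.
Second outfall: C = (15.86·1.652 + 1.800·23.80)/17.66 = 3.909 mg/L.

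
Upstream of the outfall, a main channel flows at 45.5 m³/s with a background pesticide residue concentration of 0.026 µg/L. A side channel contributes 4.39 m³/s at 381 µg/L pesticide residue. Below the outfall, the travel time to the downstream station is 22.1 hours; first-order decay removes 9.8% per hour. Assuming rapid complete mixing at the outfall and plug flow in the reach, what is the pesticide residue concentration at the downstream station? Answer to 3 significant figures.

Conservation of mass: C = (45.50·0.02600 + 4.390·381.0) / 49.89 = 1674/49.89 = 33.55 µg/L.
9.8%/h lost → k = −ln(1 − 0.098) = 0.1031 h⁻¹.
First-order decay: C = 33.55·exp(−k·t) = 33.55·0.1023 = 3.434 µg/L.

3.43 µg/L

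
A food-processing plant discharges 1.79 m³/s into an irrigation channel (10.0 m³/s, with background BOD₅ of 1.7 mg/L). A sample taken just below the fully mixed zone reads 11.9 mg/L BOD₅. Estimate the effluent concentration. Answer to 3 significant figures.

68.9 mg/L

Mass balance: 10.00·1.700 + 1.790·Cₑ = 11.79·11.90
→ Cₑ = (11.79·11.90 − 10.00·1.700) / 1.790 = 68.88 mg/L.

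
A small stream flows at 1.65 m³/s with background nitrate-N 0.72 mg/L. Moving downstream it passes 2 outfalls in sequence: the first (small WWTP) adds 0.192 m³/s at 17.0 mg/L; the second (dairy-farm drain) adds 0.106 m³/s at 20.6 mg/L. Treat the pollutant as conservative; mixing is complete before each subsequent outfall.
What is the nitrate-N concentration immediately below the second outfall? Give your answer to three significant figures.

Outfall 1: combined Q = 1.842 m³/s; C = (1.650·0.7200 + 0.1920·17.00)/1.842 = 2.417 mg/L.
Outfall 2: combined Q = 1.948 m³/s; C = (1.842·2.417 + 0.1060·20.60)/1.948 = 3.406 mg/L.

3.41 mg/L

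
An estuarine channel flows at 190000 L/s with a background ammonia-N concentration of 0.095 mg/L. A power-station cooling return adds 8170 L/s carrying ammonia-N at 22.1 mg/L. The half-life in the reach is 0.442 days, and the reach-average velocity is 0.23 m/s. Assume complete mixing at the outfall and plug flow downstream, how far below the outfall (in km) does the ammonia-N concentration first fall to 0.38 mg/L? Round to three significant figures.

12.3 km

Flow-weighted average: C = (190000·0.09500 + 8170·22.10) / 198200 = 198600/198200 = 1.002 mg/L.
Half-life 0.442 d → k = ln 2 / 0.442 = 1.568 d⁻¹.
Set 1.002·exp(−k·t) = 0.38 → t = ln(1.002/0.38)/k = 53430 s = 14.84 h.
Distance = v·t = 0.23·53430 = 12290 m = 12.29 km.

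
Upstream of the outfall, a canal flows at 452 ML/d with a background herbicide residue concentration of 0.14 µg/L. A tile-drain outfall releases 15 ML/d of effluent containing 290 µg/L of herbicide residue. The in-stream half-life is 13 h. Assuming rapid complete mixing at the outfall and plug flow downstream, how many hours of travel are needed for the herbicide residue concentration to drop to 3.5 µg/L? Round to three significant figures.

18.6 h

Conservation of mass: C = (452.0·0.1400 + 15.00·290.0) / 467.0 = 4413/467.0 = 9.450 µg/L.
Half-life 13 h → k = ln 2 / 13 = 0.05332 h⁻¹ = 1.280 d⁻¹.
9.450·exp(−k·t) = 3.5 → t = ln(9.450/3.5)/k = 67060 s = 18.63 h.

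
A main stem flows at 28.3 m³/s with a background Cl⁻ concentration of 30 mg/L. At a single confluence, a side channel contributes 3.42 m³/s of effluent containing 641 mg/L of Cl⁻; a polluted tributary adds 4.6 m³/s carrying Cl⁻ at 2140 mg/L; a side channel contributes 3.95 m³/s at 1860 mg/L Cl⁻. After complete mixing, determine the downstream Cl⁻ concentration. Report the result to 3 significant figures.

502 mg/L

Mixed concentration C = ΣQC/ΣQ = (28.30·30.00 + 3.420·641.0 + 4.600·2140 + 3.950·1860) / 40.27 = 20230/40.27 = 502.4 mg/L.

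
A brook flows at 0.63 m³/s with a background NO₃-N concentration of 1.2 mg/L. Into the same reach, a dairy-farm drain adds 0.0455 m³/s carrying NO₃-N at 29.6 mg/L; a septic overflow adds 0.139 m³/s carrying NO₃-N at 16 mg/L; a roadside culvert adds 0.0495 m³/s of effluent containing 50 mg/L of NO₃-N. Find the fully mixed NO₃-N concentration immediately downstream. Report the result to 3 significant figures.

Mixed concentration C = ΣQC/ΣQ = (0.6300·1.200 + 0.04550·29.60 + 0.1390·16.00 + 0.04950·50.00) / 0.8640 = 6.802/0.8640 = 7.872 mg/L.

7.87 mg/L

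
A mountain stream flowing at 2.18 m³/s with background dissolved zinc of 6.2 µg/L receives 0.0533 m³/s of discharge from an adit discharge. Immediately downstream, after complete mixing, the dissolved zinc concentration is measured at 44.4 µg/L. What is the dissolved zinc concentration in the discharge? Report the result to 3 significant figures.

1610 µg/L

Mass balance: 2.180·6.200 + 0.05330·Cₑ = 2.233·44.40
→ Cₑ = (2.233·44.40 − 2.180·6.200) / 0.05330 = 1607 µg/L.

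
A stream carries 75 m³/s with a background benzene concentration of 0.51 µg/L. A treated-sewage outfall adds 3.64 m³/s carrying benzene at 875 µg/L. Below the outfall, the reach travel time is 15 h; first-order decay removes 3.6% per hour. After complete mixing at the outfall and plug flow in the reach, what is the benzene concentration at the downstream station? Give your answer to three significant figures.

23.6 µg/L

After mixing, C = (75.00·0.5100 + 3.640·875.0) / 78.64 = 3223/78.64 = 40.99 µg/L.
3.6%/h lost → k = −ln(1 − 0.036) = 0.03666 h⁻¹.
First-order decay: C = 40.99·exp(−k·t) = 40.99·0.5770 = 23.65 µg/L.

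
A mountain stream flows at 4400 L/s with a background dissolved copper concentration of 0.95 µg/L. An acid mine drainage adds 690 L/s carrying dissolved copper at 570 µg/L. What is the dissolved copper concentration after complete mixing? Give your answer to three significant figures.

78.1 µg/L

Conservation of mass: C = (4400·0.9500 + 690.0·570.0) / 5090 = 397500/5090 = 78.09 µg/L.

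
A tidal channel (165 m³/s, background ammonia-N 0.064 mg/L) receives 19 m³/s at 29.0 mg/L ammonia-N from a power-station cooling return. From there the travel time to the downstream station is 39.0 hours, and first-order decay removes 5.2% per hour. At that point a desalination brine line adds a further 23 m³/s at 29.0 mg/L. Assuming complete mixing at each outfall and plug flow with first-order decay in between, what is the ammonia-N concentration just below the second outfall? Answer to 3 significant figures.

After mixing, C = (165.0·0.06400 + 19.00·29.00) / 184.0 = 561.6/184.0 = 3.052 mg/L; combined flow 184.0 m³/s.
5.2%/h lost → k = −ln(1 − 0.052) = 0.05340 h⁻¹.
First-order decay: C = 3.052·exp(−k·t) = 3.052·0.1246 = 0.3803 mg/L.
At the second outfall, C = (184.0·0.3803 + 23.00·29.00) / (184.0 + 23.00) = 3.560 mg/L.

3.56 mg/L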